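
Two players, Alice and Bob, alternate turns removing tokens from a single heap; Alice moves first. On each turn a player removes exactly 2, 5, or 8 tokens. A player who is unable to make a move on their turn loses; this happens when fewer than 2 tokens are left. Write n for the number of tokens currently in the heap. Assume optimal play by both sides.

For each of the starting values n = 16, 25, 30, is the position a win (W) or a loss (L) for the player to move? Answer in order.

16: W, 25: W, 30: L

Use the standard recursion: the mover loses at a terminal position; elsewhere, the mover wins exactly when some move hands the opponent an L position.
n=0: no move → L
n=1: no move → L
n=2: W (go to 0, an L position)
n=3: W (go to 1, an L position)
n=4: L (sole option 2(W) is W)
n=5: W (go to 0, an L position)
n=6: W (go to 4, an L position)
n=7: L (options 5(W), 2(W) are all W)
n=8: W (go to 0, an L position)
n=9: W (go to 7, an L position)
n=10: L (options 8(W), 5(W), 2(W) are all W)
n=11: L (options 9(W), 6(W), 3(W) are all W)
n=12: W (go to 10, an L position)
n=13: W (go to 11, an L position)
n=14: L (options 12(W), 9(W), 6(W) are all W)
n=15: W (go to 10, an L position)
n=16: W (go to 14, an L position)
n=17: L (options 15(W), 12(W), 9(W) are all W)
n=18: W (go to 10, an L position)
n=19: W (go to 17, an L position)
n=20: L (options 18(W), 15(W), 12(W) are all W)
n=21: L (options 19(W), 16(W), 13(W) are all W)
n=22: W (go to 20, an L position)
n=23: W (go to 21, an L position)
n=24: L (options 22(W), 19(W), 16(W) are all W)
n=25: W (go to 20, an L position)
n=26: W (go to 24, an L position)
n=27: L (options 25(W), 22(W), 19(W) are all W)
n=28: W (go to 20, an L position)
n=29: W (go to 27, an L position)
n=30: L (options 28(W), 25(W), 22(W) are all W)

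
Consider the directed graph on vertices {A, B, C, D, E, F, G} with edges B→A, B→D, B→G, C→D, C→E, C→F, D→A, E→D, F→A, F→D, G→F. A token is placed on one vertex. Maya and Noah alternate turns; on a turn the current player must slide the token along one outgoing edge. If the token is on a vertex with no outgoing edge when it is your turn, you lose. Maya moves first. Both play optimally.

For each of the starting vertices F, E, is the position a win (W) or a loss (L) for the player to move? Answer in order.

F: W, E: L

Build the W/L table. Terminal = L. A non-terminal position is W if it has a move to some L; otherwise it is L.
Every edge goes from a vertex to one that appears earlier in the order A, D, F, G, E, B, C, so processing vertices in that order labels each vertex after all of its successors.
A: no outgoing edge → L
D: can move to A, which is L ⇒ W
F: can move to A, which is L ⇒ W
G: the only move is to F(W), a W ⇒ L
E: the only move is to D(W), a W ⇒ L
B: can move to G, which is L ⇒ W
C: can move to E, which is L ⇒ W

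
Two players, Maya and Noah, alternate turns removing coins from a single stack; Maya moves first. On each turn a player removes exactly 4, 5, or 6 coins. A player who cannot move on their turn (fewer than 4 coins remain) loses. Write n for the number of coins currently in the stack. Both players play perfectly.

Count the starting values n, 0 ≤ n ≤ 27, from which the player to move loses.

Compute win/loss labels from the base case upward. A position with no move is L. Any other position is W if it can reach an L in one move, else L.
n=0: no move → L
n=1: no move → L
n=2: no move → L
n=3: no move → L
n=4: W (go to 0, an L position)
n=5: W (go to 1, an L position)
n=6: W (go to 2, an L position)
n=7: W (go to 3, an L position)
n=8: W (go to 3, an L position)
n=9: W (go to 3, an L position)
n=10: L (options 6(W), 5(W), 4(W) are all W)
n=11: L (options 7(W), 6(W), 5(W) are all W)
n=12: L (options 8(W), 7(W), 6(W) are all W)
n=13: L (options 9(W), 8(W), 7(W) are all W)
n=14: W (go to 10, an L position)
n=15: W (go to 11, an L position)
n=16: W (go to 12, an L position)
n=17: W (go to 13, an L position)
n=18: W (go to 13, an L position)
n=19: W (go to 13, an L position)
n=20: L (options 16(W), 15(W), 14(W) are all W)
n=21: L (options 17(W), 16(W), 15(W) are all W)
n=22: L (options 18(W), 17(W), 16(W) are all W)
n=23: L (options 19(W), 18(W), 17(W) are all W)
n=24: W (go to 20, an L position)
n=25: W (go to 21, an L position)
n=26: W (go to 22, an L position)
n=27: W (go to 23, an L position)
L entries with 0 ≤ n ≤ 27: n = 0, 1, 2, 3, 10, 11, 12, 13, 20, 21, 22, 23; that makes 12.

12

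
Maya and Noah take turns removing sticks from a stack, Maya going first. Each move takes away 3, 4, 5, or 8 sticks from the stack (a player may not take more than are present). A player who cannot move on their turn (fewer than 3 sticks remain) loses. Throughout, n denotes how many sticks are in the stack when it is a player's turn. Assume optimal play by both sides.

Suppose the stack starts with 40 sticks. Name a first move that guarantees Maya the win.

Remove 5, leaving 35.

Compute win/loss labels from the base case upward. A position with no move is L. Any other position is W if it can reach an L in one move, else L.
n=0: no move → L
n=1: no move → L
n=2: no move → L
n=3: →0(L), so W
n=4: →1(L), so W
n=5: →2(L), so W
n=6: →2(L), so W
n=7: →2(L), so W
n=8: →0(L), so W
n=9: →1(L), so W
n=10: →2(L), so W
n=11: →8(W), 7(W), 6(W), 3(W) — all W, so L
n=12: →9(W), 8(W), 7(W), 4(W) — all W, so L
n=13: →10(W), 9(W), 8(W), 5(W) — all W, so L
n=14: →11(L), so W
n=15: →12(L), so W
n=16: →13(L), so W
n=17: →13(L), so W
n=18: →13(L), so W
n=19: →11(L), so W
n=20: →12(L), so W
n=21: →13(L), so W
n=22: →19(W), 18(W), 17(W), 14(W) — all W, so L
n=23: →20(W), 19(W), 18(W), 15(W) — all W, so L
n=24: →21(W), 20(W), 19(W), 16(W) — all W, so L
n=25: →22(L), so W
n=26: →23(L), so W
n=27: →24(L), so W
n=28: →24(L), so W
n=29: →24(L), so W
n=30: →22(L), so W
n=31: →23(L), so W
n=32: →24(L), so W
n=33: →30(W), 29(W), 28(W), 25(W) — all W, so L
n=34: →31(W), 30(W), 29(W), 26(W) — all W, so L
n=35: →32(W), 31(W), 30(W), 27(W) — all W, so L
n=36: →33(L), so W
n=37: →34(L), so W
n=38: →35(L), so W
n=39: →35(L), so W
n=40: →35(L), so W
From 40, the L positions reachable in one move are: 35.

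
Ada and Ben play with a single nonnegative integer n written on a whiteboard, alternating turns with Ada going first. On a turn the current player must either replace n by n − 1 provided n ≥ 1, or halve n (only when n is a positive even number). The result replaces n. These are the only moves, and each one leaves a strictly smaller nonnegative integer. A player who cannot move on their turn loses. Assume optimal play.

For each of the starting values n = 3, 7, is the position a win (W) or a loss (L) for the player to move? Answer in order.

3: W, 7: L

Build the W/L table. Terminal = L. A non-terminal position is W if it has a move to some L; otherwise it is L.
n=0: no move → L
n=1: →0(L), so W
n=2: →1(W) only, which is W, so L
n=3: →2(L), so W
n=4: →2(L), so W
n=5: →4(W) only, which is W, so L
n=6: →5(L), so W
n=7: →6(W) only, which is W, so L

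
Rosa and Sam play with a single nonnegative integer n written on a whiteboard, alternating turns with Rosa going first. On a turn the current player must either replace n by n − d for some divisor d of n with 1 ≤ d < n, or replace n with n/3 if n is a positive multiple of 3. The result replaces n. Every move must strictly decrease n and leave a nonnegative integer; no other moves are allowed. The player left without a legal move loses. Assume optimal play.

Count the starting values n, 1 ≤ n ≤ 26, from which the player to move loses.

Label each position W (a win for the player to move) or L (a loss). A position with no legal move is L; any other position is W exactly when some move reaches an L, and L when every move reaches a W.
n=0: no move → L
n=1: no move → L
n=2: W (go to 1, an L position)
n=3: W (go to 1, an L position)
n=4: L (options 2(W), 3(W) are all W)
n=5: W (go to 4, an L position)
n=6: W (go to 4, an L position)
n=7: L (sole option 6(W) is W)
n=8: W (go to 4, an L position)
n=9: L (options 3(W), 6(W), 8(W) are all W)
n=10: W (go to 9, an L position)
n=11: L (sole option 10(W) is W)
n=12: W (go to 4, an L position)
n=13: L (sole option 12(W) is W)
n=14: W (go to 7, an L position)
n=15: L (options 5(W), 10(W), 12(W), 14(W) are all W)
n=16: W (go to 15, an L position)
n=17: L (sole option 16(W) is W)
n=18: W (go to 9, an L position)
n=19: L (sole option 18(W) is W)
n=20: W (go to 15, an L position)
n=21: W (go to 7, an L position)
n=22: W (go to 11, an L position)
n=23: L (sole option 22(W) is W)
n=24: W (go to 23, an L position)
n=25: L (options 20(W), 24(W) are all W)
n=26: W (go to 13, an L position)
L entries with 1 ≤ n ≤ 26 (n=0 is outside the asked range and is not counted): n = 1, 4, 7, 9, 11, 13, 15, 17, 19, 23, 25; that makes 11.

11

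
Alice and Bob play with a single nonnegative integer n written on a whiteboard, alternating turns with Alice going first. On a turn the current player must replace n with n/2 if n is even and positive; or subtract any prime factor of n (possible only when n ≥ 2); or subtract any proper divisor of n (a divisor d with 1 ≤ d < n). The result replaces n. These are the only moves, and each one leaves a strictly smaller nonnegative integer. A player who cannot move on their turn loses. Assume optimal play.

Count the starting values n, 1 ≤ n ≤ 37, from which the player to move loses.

Positions with no move are L. A position that does have a move is losing for the player to move precisely when every available move leads to a winning position for the opponent. Fill in the labels:
n=0: no move → L
n=1: no move → L
n=2: W (go to 0, an L position)
n=3: W (go to 0, an L position)
n=4: L (options 2(W), 3(W) are all W)
n=5: W (go to 0, an L position)
n=6: W (go to 4, an L position)
n=7: W (go to 0, an L position)
n=8: W (go to 4, an L position)
n=9: L (options 6(W), 8(W) are all W)
n=10: W (go to 9, an L position)
n=11: W (go to 0, an L position)
n=12: W (go to 9, an L position)
n=13: W (go to 0, an L position)
n=14: L (options 7(W), 12(W), 13(W) are all W)
n=15: W (go to 14, an L position)
n=16: W (go to 14, an L position)
n=17: W (go to 0, an L position)
n=18: W (go to 9, an L position)
n=19: W (go to 0, an L position)
n=20: L (options 10(W), 15(W), 16(W), 18(W), 19(W) are all W)
n=21: W (go to 14, an L position)
n=22: W (go to 20, an L position)
n=23: W (go to 0, an L position)
n=24: W (go to 20, an L position)
n=25: W (go to 20, an L position)
n=26: L (options 13(W), 24(W), 25(W) are all W)
n=27: W (go to 26, an L position)
n=28: W (go to 14, an L position)
n=29: W (go to 0, an L position)
n=30: W (go to 20, an L position)
n=31: W (go to 0, an L position)
n=32: L (options 16(W), 24(W), 28(W), 30(W), 31(W) are all W)
n=33: W (go to 32, an L position)
n=34: W (go to 32, an L position)
n=35: L (options 28(W), 30(W), 34(W) are all W)
n=36: W (go to 32, an L position)
n=37: W (go to 0, an L position)
L entries with 1 ≤ n ≤ 37 (n=0 is outside the asked range and is not counted): n = 1, 4, 9, 14, 20, 26, 32, 35; that makes 8.

8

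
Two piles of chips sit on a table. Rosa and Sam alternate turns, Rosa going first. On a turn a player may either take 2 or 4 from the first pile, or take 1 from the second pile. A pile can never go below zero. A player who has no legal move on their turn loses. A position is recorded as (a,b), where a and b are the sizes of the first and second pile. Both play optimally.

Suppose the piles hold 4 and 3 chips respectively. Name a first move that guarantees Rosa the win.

Classify positions by backward induction: terminal positions (no move available) are L. From any other position, the mover wins iff some move reaches an L.
No move ever increases a pile, so every position that can arise here has a ≤ 4 and b ≤ 3; it is enough to label the cells with 0 ≤ a ≤ 4 and 0 ≤ b ≤ 3.
Every move lowers a or b (never raises either), so fill the grid row by row in increasing a, and left to right within a row: each cell's successors are then already labelled.
      b=0  b=1  b=2  b=3
a=0:    L    W    L    W
a=1:    L    W    L    W
a=2:    W    L    W    L
a=3:    W    L    W    L
a=4:    W    W    W    W
Cells with no legal move (terminal, hence L): (0,0), (1,0).
The remaining L cells, each justified by listing all of its moves:
(0,2): L (sole option (0,1)(W) is W)
(1,2): L (sole option (1,1)(W) is W)
(2,1): L (options (0,1)(W), (2,0)(W) are all W)
(2,3): L (options (0,3)(W), (2,2)(W) are all W)
(3,1): L (options (1,1)(W), (3,0)(W) are all W)
(3,3): L (options (1,3)(W), (3,2)(W) are all W)
Every other cell has at least one move into one of the L cells above, so it is W.
From (4,3), the L positions reachable in one move are: (2,3).

Move to (2,3).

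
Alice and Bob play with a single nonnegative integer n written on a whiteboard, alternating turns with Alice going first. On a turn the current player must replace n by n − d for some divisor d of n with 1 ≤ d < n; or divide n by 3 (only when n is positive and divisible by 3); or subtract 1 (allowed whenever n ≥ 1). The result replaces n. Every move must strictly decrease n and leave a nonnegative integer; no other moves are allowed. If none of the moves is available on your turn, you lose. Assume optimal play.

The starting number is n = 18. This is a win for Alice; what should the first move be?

Label each position W (a win for the player to move) or L (a loss). A position with no legal move is L; any other position is W exactly when some move reaches an L, and L when every move reaches a W.
n=0: no move → L
n=1: reaches L-position 0 → W
n=2: only reaches 1(W), which is W → L
n=3: reaches L-position 2 → W
n=4: reaches L-position 2 → W
n=5: only reaches 4(W), which is W → L
n=6: reaches L-position 2 → W
n=7: only reaches 6(W), which is W → L
n=8: reaches L-position 7 → W
n=9: only reaches 3(W), 6(W), 8(W), all W → L
n=10: reaches L-position 5 → W
n=11: only reaches 10(W), which is W → L
n=12: reaches L-position 9 → W
n=13: only reaches 12(W), which is W → L
n=14: reaches L-position 7 → W
n=15: reaches L-position 5 → W
n=16: only reaches 8(W), 12(W), 14(W), 15(W), all W → L
n=17: reaches L-position 16 → W
n=18: reaches L-position 9 → W
From 18, the L positions reachable in one move are: 9, 16. Any move reaching one of these is winning.

Move to 9.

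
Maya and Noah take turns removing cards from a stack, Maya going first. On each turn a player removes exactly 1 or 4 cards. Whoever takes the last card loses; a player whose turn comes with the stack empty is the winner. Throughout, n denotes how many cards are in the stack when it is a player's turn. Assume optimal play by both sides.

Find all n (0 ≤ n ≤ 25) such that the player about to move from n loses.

Work bottom-up. With no move the player to move wins. Otherwise the position is W if at least one move leads to an L position for the opponent, and L if every move leads to a W.
n=0: no move; the opponent has just taken the last card and therefore loses → W
n=1: the only move is to 0(W), a W ⇒ L
n=2: can move to 1, which is L ⇒ W
n=3: the only move is to 2(W), a W ⇒ L
n=4: can move to 3, which is L ⇒ W
n=5: can move to 1, which is L ⇒ W
n=6: moves to 5(W), 2(W); every one is W ⇒ L
n=7: can move to 6, which is L ⇒ W
n=8: moves to 7(W), 4(W); every one is W ⇒ L
n=9: can move to 8, which is L ⇒ W
n=10: can move to 6, which is L ⇒ W
n=11: moves to 10(W), 7(W); every one is W ⇒ L
n=12: can move to 11, which is L ⇒ W
n=13: moves to 12(W), 9(W); every one is W ⇒ L
n=14: can move to 13, which is L ⇒ W
n=15: can move to 11, which is L ⇒ W
n=16: moves to 15(W), 12(W); every one is W ⇒ L
n=17: can move to 16, which is L ⇒ W
n=18: moves to 17(W), 14(W); every one is W ⇒ L
n=19: can move to 18, which is L ⇒ W
n=20: can move to 16, which is L ⇒ W
n=21: moves to 20(W), 17(W); every one is W ⇒ L
n=22: can move to 21, which is L ⇒ W
n=23: moves to 22(W), 19(W); every one is W ⇒ L
n=24: can move to 23, which is L ⇒ W
n=25: can move to 21, which is L ⇒ W
Reading off the rows marked L gives the requested list; there are 10 such values of n.

1, 3, 6, 8, 11, 13, 16, 18, 21, 23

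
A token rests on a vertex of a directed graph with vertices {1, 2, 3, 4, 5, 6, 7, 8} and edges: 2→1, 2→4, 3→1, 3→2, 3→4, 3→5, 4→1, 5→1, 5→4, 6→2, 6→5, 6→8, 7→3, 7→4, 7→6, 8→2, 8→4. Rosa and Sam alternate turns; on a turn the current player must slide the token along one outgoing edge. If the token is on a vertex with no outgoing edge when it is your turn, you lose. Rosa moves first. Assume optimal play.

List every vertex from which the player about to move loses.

1, 7, 8

Classify positions by backward induction: terminal positions (no move available) are L. From any other position, the mover wins iff some move reaches an L.
Every edge goes from a vertex to one that appears earlier in the order 1, 4, 5, 2, 8, 6, 3, 7, so processing vertices in that order labels each vertex after all of its successors.
1: no outgoing edge → L
4: reaches L-position 1 → W
5: reaches L-position 1 → W
2: reaches L-position 1 → W
8: only reaches 2(W), 4(W), all W → L
6: reaches L-position 8 → W
3: reaches L-position 1 → W
7: only reaches 3(W), 6(W), 4(W), all W → L
Reading off the rows marked L gives the requested list; there are 3 such vertices.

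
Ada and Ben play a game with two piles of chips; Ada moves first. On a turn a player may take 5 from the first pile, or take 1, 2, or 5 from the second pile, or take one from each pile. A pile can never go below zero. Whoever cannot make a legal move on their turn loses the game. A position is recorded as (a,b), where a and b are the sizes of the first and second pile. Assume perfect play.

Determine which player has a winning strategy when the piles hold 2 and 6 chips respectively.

Compute win/loss labels from the base case upward. A position with no move is L. Any other position is W if it can reach an L in one move, else L.
No move ever increases a pile, so every position that can arise here has a ≤ 2 and b ≤ 6; it is enough to label the cells with 0 ≤ a ≤ 2 and 0 ≤ b ≤ 6.
Every move lowers a or b (never raises either), so fill the grid row by row in increasing a, and left to right within a row: each cell's successors are then already labelled.
      b=0  b=1  b=2  b=3  b=4  b=5  b=6
a=0:    L    W    W    L    W    W    L
a=1:    L    W    W    L    W    W    L
a=2:    L    W    W    L    W    W    L
Cells with no legal move (terminal, hence L): (0,0), (1,0), (2,0).
The remaining L cells, each justified by listing all of its moves:
(0,3): only reaches (0,2)(W), (0,1)(W), all W → L
(0,6): only reaches (0,5)(W), (0,4)(W), (0,1)(W), all W → L
(1,3): only reaches (1,2)(W), (1,1)(W), (0,2)(W), all W → L
(1,6): only reaches (1,5)(W), (1,4)(W), (1,1)(W), (0,5)(W), all W → L
(2,3): only reaches (2,2)(W), (2,1)(W), (1,2)(W), all W → L
(2,6): only reaches (2,5)(W), (2,4)(W), (2,1)(W), (1,5)(W), all W → L
Every other cell has at least one move into one of the L cells above, so it is W.
The starting position (2,6) is L: whatever Ada does, the opponent receives a W position.

Ben wins.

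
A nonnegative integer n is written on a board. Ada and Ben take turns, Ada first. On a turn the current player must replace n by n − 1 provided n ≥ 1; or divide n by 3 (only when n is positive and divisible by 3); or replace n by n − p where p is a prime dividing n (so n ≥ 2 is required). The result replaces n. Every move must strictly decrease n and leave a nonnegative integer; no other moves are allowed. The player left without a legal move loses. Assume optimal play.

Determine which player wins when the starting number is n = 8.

Ben wins.

Positions with no move are L. A position that does have a move is losing for the player to move precisely when every available move leads to a winning position for the opponent. Fill in the labels:
n=0: no move → L
n=1: reaches L-position 0 → W
n=2: reaches L-position 0 → W
n=3: reaches L-position 0 → W
n=4: only reaches 2(W), 3(W), all W → L
n=5: reaches L-position 0 → W
n=6: reaches L-position 4 → W
n=7: reaches L-position 0 → W
n=8: only reaches 6(W), 7(W), all W → L
Every move from 8 reaches a W position, so the mover loses.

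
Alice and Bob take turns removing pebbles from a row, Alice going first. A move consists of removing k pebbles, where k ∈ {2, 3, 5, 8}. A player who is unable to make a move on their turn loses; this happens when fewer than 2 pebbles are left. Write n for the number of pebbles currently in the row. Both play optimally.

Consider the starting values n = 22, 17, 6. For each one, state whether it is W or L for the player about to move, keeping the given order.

22: W, 17: L, 6: W

Classify positions by backward induction: terminal positions (no move available) are L. From any other position, the mover wins iff some move reaches an L.
n=0: no move → L
n=1: no move → L
n=2: can move to 0, which is L ⇒ W
n=3: can move to 1, which is L ⇒ W
n=4: can move to 1, which is L ⇒ W
n=5: can move to 0, which is L ⇒ W
n=6: can move to 1, which is L ⇒ W
n=7: moves to 5(W), 4(W), 2(W); every one is W ⇒ L
n=8: can move to 0, which is L ⇒ W
n=9: can move to 7, which is L ⇒ W
n=10: can move to 7, which is L ⇒ W
n=11: moves to 9(W), 8(W), 6(W), 3(W); every one is W ⇒ L
n=12: can move to 7, which is L ⇒ W
n=13: can move to 11, which is L ⇒ W
n=14: can move to 11, which is L ⇒ W
n=15: can move to 7, which is L ⇒ W
n=16: can move to 11, which is L ⇒ W
n=17: moves to 15(W), 14(W), 12(W), 9(W); every one is W ⇒ L
n=18: moves to 16(W), 15(W), 13(W), 10(W); every one is W ⇒ L
n=19: can move to 17, which is L ⇒ W
n=20: can move to 18, which is L ⇒ W
n=21: can move to 18, which is L ⇒ W
n=22: can move to 17, which is L ⇒ W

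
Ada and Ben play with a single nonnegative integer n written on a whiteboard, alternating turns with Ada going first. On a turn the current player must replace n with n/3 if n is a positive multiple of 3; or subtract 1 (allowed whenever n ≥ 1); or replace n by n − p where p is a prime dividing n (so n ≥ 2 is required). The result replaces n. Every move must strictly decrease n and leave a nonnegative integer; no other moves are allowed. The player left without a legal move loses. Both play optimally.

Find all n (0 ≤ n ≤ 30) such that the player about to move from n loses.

0, 4, 8, 14, 18, 22, 25, 27

Work bottom-up. With no move the player to move loses. Otherwise the position is W if at least one move leads to an L position for the opponent, and L if every move leads to a W.
n=0: no move → L
n=1: →0(L), so W
n=2: →0(L), so W
n=3: →0(L), so W
n=4: →2(W), 3(W) — all W, so L
n=5: →0(L), so W
n=6: →4(L), so W
n=7: →0(L), so W
n=8: →6(W), 7(W) — all W, so L
n=9: →8(L), so W
n=10: →8(L), so W
n=11: →0(L), so W
n=12: →4(L), so W
n=13: →0(L), so W
n=14: →7(W), 12(W), 13(W) — all W, so L
n=15: →14(L), so W
n=16: →14(L), so W
n=17: →0(L), so W
n=18: →6(W), 15(W), 16(W), 17(W) — all W, so L
n=19: →0(L), so W
n=20: →18(L), so W
n=21: →14(L), so W
n=22: →11(W), 20(W), 21(W) — all W, so L
n=23: →0(L), so W
n=24: →8(L), so W
n=25: →20(W), 24(W) — all W, so L
n=26: →25(L), so W
n=27: →9(W), 24(W), 26(W) — all W, so L
n=28: →27(L), so W
n=29: →0(L), so W
n=30: →25(L), so W
The losing starting values of n are exactly the entries labelled L in this table (8 of them).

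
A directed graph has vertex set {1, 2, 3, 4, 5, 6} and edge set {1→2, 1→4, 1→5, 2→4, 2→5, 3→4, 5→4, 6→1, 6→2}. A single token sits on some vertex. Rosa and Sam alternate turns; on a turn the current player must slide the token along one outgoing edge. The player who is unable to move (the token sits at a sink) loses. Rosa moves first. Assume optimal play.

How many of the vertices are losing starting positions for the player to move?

Compute win/loss labels from the base case upward. A position with no move is L. Any other position is W if it can reach an L in one move, else L.
Every edge goes from a vertex to one that appears earlier in the order 4, 5, 2, 1, 3, 6, so processing vertices in that order labels each vertex after all of its successors.
4: no outgoing edge → L
5: can move to 4, which is L ⇒ W
2: can move to 4, which is L ⇒ W
1: can move to 4, which is L ⇒ W
3: can move to 4, which is L ⇒ W
6: moves to 1(W), 2(W); every one is W ⇒ L
The L vertices are 4, 6; that is 2 in all.

2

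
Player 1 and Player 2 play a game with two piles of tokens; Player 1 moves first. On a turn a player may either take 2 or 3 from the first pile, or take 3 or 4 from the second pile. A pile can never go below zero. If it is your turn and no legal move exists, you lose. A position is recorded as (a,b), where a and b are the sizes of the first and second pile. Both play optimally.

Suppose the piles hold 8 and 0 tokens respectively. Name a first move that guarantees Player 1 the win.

Move to (6,0).

Use the standard recursion: the mover loses at a terminal position; elsewhere, the mover wins exactly when some move hands the opponent an L position.
No move ever increases a pile, so every position that can arise here has a ≤ 8 and b ≤ 0; it is enough to label the cells with 0 ≤ a ≤ 8 and 0 ≤ b ≤ 0.
Every move lowers a or b (never raises either), so fill the grid row by row in increasing a, and left to right within a row: each cell's successors are then already labelled.
      b=0
a=0:    L
a=1:    L
a=2:    W
a=3:    W
a=4:    W
a=5:    L
a=6:    L
a=7:    W
a=8:    W
Cells with no legal move (terminal, hence L): (0,0), (1,0).
The remaining L cells, each justified by listing all of its moves:
(5,0): →(3,0)(W), (2,0)(W) — all W, so L
(6,0): →(4,0)(W), (3,0)(W) — all W, so L
Every other cell has at least one move into one of the L cells above, so it is W.
From (8,0), the L positions reachable in one move are: (6,0), (5,0). Any move reaching one of these is winning.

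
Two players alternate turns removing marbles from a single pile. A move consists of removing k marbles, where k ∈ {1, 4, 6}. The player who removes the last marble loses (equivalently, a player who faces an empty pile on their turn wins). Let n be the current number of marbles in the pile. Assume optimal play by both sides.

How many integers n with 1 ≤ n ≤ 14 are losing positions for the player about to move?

Work bottom-up. With no move the player to move wins. Otherwise the position is W if at least one move leads to an L position for the opponent, and L if every move leads to a W.
n=0: no move; the opponent has just taken the last marble and therefore loses → W
n=1: L (sole option 0(W) is W)
n=2: W (go to 1, an L position)
n=3: L (sole option 2(W) is W)
n=4: W (go to 3, an L position)
n=5: W (go to 1, an L position)
n=6: L (options 5(W), 2(W), 0(W) are all W)
n=7: W (go to 6, an L position)
n=8: L (options 7(W), 4(W), 2(W) are all W)
n=9: W (go to 8, an L position)
n=10: W (go to 6, an L position)
n=11: L (options 10(W), 7(W), 5(W) are all W)
n=12: W (go to 11, an L position)
n=13: L (options 12(W), 9(W), 7(W) are all W)
n=14: W (go to 13, an L position)
L entries with 1 ≤ n ≤ 14 (the range starts at n=1): n = 1, 3, 6, 8, 11, 13; that makes 6.

6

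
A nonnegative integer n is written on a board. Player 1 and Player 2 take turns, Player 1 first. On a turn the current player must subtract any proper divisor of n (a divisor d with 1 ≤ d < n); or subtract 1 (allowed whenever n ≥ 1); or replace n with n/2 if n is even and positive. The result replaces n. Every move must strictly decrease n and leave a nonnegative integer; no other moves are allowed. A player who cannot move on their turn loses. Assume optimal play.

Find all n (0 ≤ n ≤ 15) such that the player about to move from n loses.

0, 2, 5, 7, 9, 11, 13, 15

Use the standard recursion: the mover loses at a terminal position; elsewhere, the mover wins exactly when some move hands the opponent an L position.
n=0: no move → L
n=1: W (go to 0, an L position)
n=2: L (sole option 1(W) is W)
n=3: W (go to 2, an L position)
n=4: W (go to 2, an L position)
n=5: L (sole option 4(W) is W)
n=6: W (go to 5, an L position)
n=7: L (sole option 6(W) is W)
n=8: W (go to 7, an L position)
n=9: L (options 6(W), 8(W) are all W)
n=10: W (go to 5, an L position)
n=11: L (sole option 10(W) is W)
n=12: W (go to 9, an L position)
n=13: L (sole option 12(W) is W)
n=14: W (go to 7, an L position)
n=15: L (options 10(W), 12(W), 14(W) are all W)
Reading off the rows marked L gives the requested list; there are 8 such values of n.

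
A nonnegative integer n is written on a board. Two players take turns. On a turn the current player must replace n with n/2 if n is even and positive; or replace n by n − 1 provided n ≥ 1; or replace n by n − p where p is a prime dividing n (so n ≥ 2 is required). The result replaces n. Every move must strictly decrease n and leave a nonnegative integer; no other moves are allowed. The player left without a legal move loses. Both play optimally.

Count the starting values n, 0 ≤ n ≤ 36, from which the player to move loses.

8

Label each position W (a win for the player to move) or L (a loss). A position with no legal move is L; any other position is W exactly when some move reaches an L, and L when every move reaches a W.
n=0: no move → L
n=1: can move to 0, which is L ⇒ W
n=2: can move to 0, which is L ⇒ W
n=3: can move to 0, which is L ⇒ W
n=4: moves to 2(W), 3(W); every one is W ⇒ L
n=5: can move to 0, which is L ⇒ W
n=6: can move to 4, which is L ⇒ W
n=7: can move to 0, which is L ⇒ W
n=8: can move to 4, which is L ⇒ W
n=9: moves to 6(W), 8(W); every one is W ⇒ L
n=10: can move to 9, which is L ⇒ W
n=11: can move to 0, which is L ⇒ W
n=12: can move to 9, which is L ⇒ W
n=13: can move to 0, which is L ⇒ W
n=14: moves to 7(W), 12(W), 13(W); every one is W ⇒ L
n=15: can move to 14, which is L ⇒ W
n=16: can move to 14, which is L ⇒ W
n=17: can move to 0, which is L ⇒ W
n=18: can move to 9, which is L ⇒ W
n=19: can move to 0, which is L ⇒ W
n=20: moves to 10(W), 15(W), 18(W), 19(W); every one is W ⇒ L
n=21: can move to 14, which is L ⇒ W
n=22: can move to 20, which is L ⇒ W
n=23: can move to 0, which is L ⇒ W
n=24: moves to 12(W), 21(W), 22(W), 23(W); every one is W ⇒ L
n=25: can move to 20, which is L ⇒ W
n=26: can move to 24, which is L ⇒ W
n=27: can move to 24, which is L ⇒ W
n=28: can move to 14, which is L ⇒ W
n=29: can move to 0, which is L ⇒ W
n=30: moves to 15(W), 25(W), 27(W), 28(W), 29(W); every one is W ⇒ L
n=31: can move to 0, which is L ⇒ W
n=32: can move to 30, which is L ⇒ W
n=33: can move to 30, which is L ⇒ W
n=34: moves to 17(W), 32(W), 33(W); every one is W ⇒ L
n=35: can move to 30, which is L ⇒ W
n=36: can move to 34, which is L ⇒ W
L entries with 0 ≤ n ≤ 36: n = 0, 4, 9, 14, 20, 24, 30, 34; that makes 8.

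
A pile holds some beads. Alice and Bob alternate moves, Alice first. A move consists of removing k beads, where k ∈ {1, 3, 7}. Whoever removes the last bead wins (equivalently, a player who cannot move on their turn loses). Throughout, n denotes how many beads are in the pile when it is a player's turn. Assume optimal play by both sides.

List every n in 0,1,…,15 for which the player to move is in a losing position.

Classify positions by backward induction: terminal positions (no move available) are L. From any other position, the mover wins iff some move reaches an L.
n=0: no move → L
n=1: →0(L), so W
n=2: →1(W) only, which is W, so L
n=3: →2(L), so W
n=4: →3(W), 1(W) — all W, so L
n=5: →4(L), so W
n=6: →5(W), 3(W) — all W, so L
n=7: →6(L), so W
n=8: →7(W), 5(W), 1(W) — all W, so L
n=9: →8(L), so W
n=10: →9(W), 7(W), 3(W) — all W, so L
n=11: →10(L), so W
n=12: →11(W), 9(W), 5(W) — all W, so L
n=13: →12(L), so W
n=14: →13(W), 11(W), 7(W) — all W, so L
n=15: →14(L), so W
The losing starting values of n are exactly the entries labelled L in this table (8 of them).

0, 2, 4, 6, 8, 10, 12, 14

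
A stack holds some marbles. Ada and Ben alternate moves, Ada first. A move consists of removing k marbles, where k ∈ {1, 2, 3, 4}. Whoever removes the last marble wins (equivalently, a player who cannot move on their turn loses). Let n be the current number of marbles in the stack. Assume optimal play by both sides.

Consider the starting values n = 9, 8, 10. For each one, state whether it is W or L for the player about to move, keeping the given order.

9: W, 8: W, 10: L

Build the W/L table. Terminal = L. A non-terminal position is W if it has a move to some L; otherwise it is L.
n=0: no move → L
n=1: can move to 0, which is L ⇒ W
n=2: can move to 0, which is L ⇒ W
n=3: can move to 0, which is L ⇒ W
n=4: can move to 0, which is L ⇒ W
n=5: moves to 4(W), 3(W), 2(W), 1(W); every one is W ⇒ L
n=6: can move to 5, which is L ⇒ W
n=7: can move to 5, which is L ⇒ W
n=8: can move to 5, which is L ⇒ W
n=9: can move to 5, which is L ⇒ W
n=10: moves to 9(W), 8(W), 7(W), 6(W); every one is W ⇒ L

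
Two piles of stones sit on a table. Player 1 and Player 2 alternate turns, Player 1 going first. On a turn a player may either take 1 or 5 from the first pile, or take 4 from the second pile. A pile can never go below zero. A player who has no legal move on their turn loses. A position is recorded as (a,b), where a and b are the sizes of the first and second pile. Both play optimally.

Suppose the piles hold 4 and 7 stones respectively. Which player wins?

Use the standard recursion: the mover loses at a terminal position; elsewhere, the mover wins exactly when some move hands the opponent an L position.
No move ever increases a pile, so every position that can arise here has a ≤ 4 and b ≤ 7; it is enough to label the cells with 0 ≤ a ≤ 4 and 0 ≤ b ≤ 7.
Every move lowers a or b (never raises either), so fill the grid row by row in increasing a, and left to right within a row: each cell's successors are then already labelled.
      b=0  b=1  b=2  b=3  b=4  b=5  b=6  b=7
a=0:    L    L    L    L    W    W    W    W
a=1:    W    W    W    W    L    L    L    L
a=2:    L    L    L    L    W    W    W    W
a=3:    W    W    W    W    L    L    L    L
a=4:    L    L    L    L    W    W    W    W
Cells with no legal move (terminal, hence L): (0,0), (0,1), (0,2), (0,3).
The remaining L cells, each justified by listing all of its moves:
(1,4): only reaches (0,4)(W), (1,0)(W), all W → L
(1,5): only reaches (0,5)(W), (1,1)(W), all W → L
(1,6): only reaches (0,6)(W), (1,2)(W), all W → L
(1,7): only reaches (0,7)(W), (1,3)(W), all W → L
(2,0): only reaches (1,0)(W), which is W → L
(2,1): only reaches (1,1)(W), which is W → L
(2,2): only reaches (1,2)(W), which is W → L
(2,3): only reaches (1,3)(W), which is W → L
(3,4): only reaches (2,4)(W), (3,0)(W), all W → L
(3,5): only reaches (2,5)(W), (3,1)(W), all W → L
(3,6): only reaches (2,6)(W), (3,2)(W), all W → L
(3,7): only reaches (2,7)(W), (3,3)(W), all W → L
(4,0): only reaches (3,0)(W), which is W → L
(4,1): only reaches (3,1)(W), which is W → L
(4,2): only reaches (3,2)(W), which is W → L
(4,3): only reaches (3,3)(W), which is W → L
Every other cell has at least one move into one of the L cells above, so it is W.
From (4,7) Player 1 can move to (3,7), reaching an L position.

Player 1 wins.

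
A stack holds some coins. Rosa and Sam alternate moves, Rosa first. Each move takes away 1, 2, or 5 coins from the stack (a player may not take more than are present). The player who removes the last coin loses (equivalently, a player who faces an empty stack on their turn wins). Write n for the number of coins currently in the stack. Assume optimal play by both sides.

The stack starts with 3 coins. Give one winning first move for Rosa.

Build the W/L table. Terminal = W. A non-terminal position is W if it has a move to some L; otherwise it is L.
n=0: no move; the opponent has just taken the last coin and therefore loses → W
n=1: only reaches 0(W), which is W → L
n=2: reaches L-position 1 → W
n=3: reaches L-position 1 → W
From 3, the L positions reachable in one move are: 1.

Remove 2, leaving 1.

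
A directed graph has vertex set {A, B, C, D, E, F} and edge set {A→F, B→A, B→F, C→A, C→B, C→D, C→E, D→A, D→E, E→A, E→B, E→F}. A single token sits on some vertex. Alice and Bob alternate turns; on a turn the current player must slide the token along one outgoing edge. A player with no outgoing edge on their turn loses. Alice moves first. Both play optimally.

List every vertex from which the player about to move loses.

Label each position W (a win for the player to move) or L (a loss). A position with no legal move is L; any other position is W exactly when some move reaches an L, and L when every move reaches a W.
Every edge goes from a vertex to one that appears earlier in the order F, A, B, E, D, C, so processing vertices in that order labels each vertex after all of its successors.
F: no outgoing edge → L
A: reaches L-position F → W
B: reaches L-position F → W
E: reaches L-position F → W
D: only reaches E(W), A(W), all W → L
C: reaches L-position D → W
The losing starting vertices are exactly the entries labelled L in this table (2 of them).

D, F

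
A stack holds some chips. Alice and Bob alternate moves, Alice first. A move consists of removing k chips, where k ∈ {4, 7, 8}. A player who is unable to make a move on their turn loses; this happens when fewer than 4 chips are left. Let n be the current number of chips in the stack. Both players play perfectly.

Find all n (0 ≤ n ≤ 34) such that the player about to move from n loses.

0, 1, 2, 3, 12, 13, 14, 15, 24, 25, 26, 27

Compute win/loss labels from the base case upward. A position with no move is L. Any other position is W if it can reach an L in one move, else L.
n=0: no move → L
n=1: no move → L
n=2: no move → L
n=3: no move → L
n=4: can move to 0, which is L ⇒ W
n=5: can move to 1, which is L ⇒ W
n=6: can move to 2, which is L ⇒ W
n=7: can move to 3, which is L ⇒ W
n=8: can move to 1, which is L ⇒ W
n=9: can move to 2, which is L ⇒ W
n=10: can move to 3, which is L ⇒ W
n=11: can move to 3, which is L ⇒ W
n=12: moves to 8(W), 5(W), 4(W); every one is W ⇒ L
n=13: moves to 9(W), 6(W), 5(W); every one is W ⇒ L
n=14: moves to 10(W), 7(W), 6(W); every one is W ⇒ L
n=15: moves to 11(W), 8(W), 7(W); every one is W ⇒ L
n=16: can move to 12, which is L ⇒ W
n=17: can move to 13, which is L ⇒ W
n=18: can move to 14, which is L ⇒ W
n=19: can move to 15, which is L ⇒ W
n=20: can move to 13, which is L ⇒ W
n=21: can move to 14, which is L ⇒ W
n=22: can move to 15, which is L ⇒ W
n=23: can move to 15, which is L ⇒ W
n=24: moves to 20(W), 17(W), 16(W); every one is W ⇒ L
n=25: moves to 21(W), 18(W), 17(W); every one is W ⇒ L
n=26: moves to 22(W), 19(W), 18(W); every one is W ⇒ L
n=27: moves to 23(W), 20(W), 19(W); every one is W ⇒ L
n=28: can move to 24, which is L ⇒ W
n=29: can move to 25, which is L ⇒ W
n=30: can move to 26, which is L ⇒ W
n=31: can move to 27, which is L ⇒ W
n=32: can move to 25, which is L ⇒ W
n=33: can move to 26, which is L ⇒ W
n=34: can move to 27, which is L ⇒ W
The losing starting values of n are exactly the entries labelled L in this table (12 of them).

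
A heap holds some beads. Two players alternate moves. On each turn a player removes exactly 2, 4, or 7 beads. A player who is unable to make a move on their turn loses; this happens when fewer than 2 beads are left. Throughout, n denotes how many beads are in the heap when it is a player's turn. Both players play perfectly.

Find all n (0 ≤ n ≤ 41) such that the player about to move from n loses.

Compute win/loss labels from the base case upward. A position with no move is L. Any other position is W if it can reach an L in one move, else L.
n=0: no move → L
n=1: no move → L
n=2: can move to 0, which is L ⇒ W
n=3: can move to 1, which is L ⇒ W
n=4: can move to 0, which is L ⇒ W
n=5: can move to 1, which is L ⇒ W
n=6: moves to 4(W), 2(W); every one is W ⇒ L
n=7: can move to 0, which is L ⇒ W
n=8: can move to 6, which is L ⇒ W
n=9: moves to 7(W), 5(W), 2(W); every one is W ⇒ L
n=10: can move to 6, which is L ⇒ W
n=11: can move to 9, which is L ⇒ W
n=12: moves to 10(W), 8(W), 5(W); every one is W ⇒ L
n=13: can move to 9, which is L ⇒ W
n=14: can move to 12, which is L ⇒ W
n=15: moves to 13(W), 11(W), 8(W); every one is W ⇒ L
n=16: can move to 12, which is L ⇒ W
n=17: can move to 15, which is L ⇒ W
n=18: moves to 16(W), 14(W), 11(W); every one is W ⇒ L
n=19: can move to 15, which is L ⇒ W
n=20: can move to 18, which is L ⇒ W
n=21: moves to 19(W), 17(W), 14(W); every one is W ⇒ L
n=22: can move to 18, which is L ⇒ W
n=23: can move to 21, which is L ⇒ W
n=24: moves to 22(W), 20(W), 17(W); every one is W ⇒ L
n=25: can move to 21, which is L ⇒ W
n=26: can move to 24, which is L ⇒ W
n=27: moves to 25(W), 23(W), 20(W); every one is W ⇒ L
n=28: can move to 24, which is L ⇒ W
n=29: can move to 27, which is L ⇒ W
n=30: moves to 28(W), 26(W), 23(W); every one is W ⇒ L
n=31: can move to 27, which is L ⇒ W
n=32: can move to 30, which is L ⇒ W
n=33: moves to 31(W), 29(W), 26(W); every one is W ⇒ L
n=34: can move to 30, which is L ⇒ W
n=35: can move to 33, which is L ⇒ W
n=36: moves to 34(W), 32(W), 29(W); every one is W ⇒ L
n=37: can move to 33, which is L ⇒ W
n=38: can move to 36, which is L ⇒ W
n=39: moves to 37(W), 35(W), 32(W); every one is W ⇒ L
n=40: can move to 36, which is L ⇒ W
n=41: can move to 39, which is L ⇒ W
The losing starting values of n are exactly the entries labelled L in this table (14 of them).

0, 1, 6, 9, 12, 15, 18, 21, 24, 27, 30, 33, 36, 39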